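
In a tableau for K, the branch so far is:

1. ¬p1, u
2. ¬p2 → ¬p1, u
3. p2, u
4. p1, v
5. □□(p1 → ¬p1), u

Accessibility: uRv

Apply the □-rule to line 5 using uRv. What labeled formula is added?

□(p1 → ¬p1), v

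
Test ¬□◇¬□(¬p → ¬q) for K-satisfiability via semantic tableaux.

1. ¬□◇¬□(¬p → ¬q), u
2. ¬◇¬□(¬p → ¬q), v
Accessibility: uRv

Satisfiable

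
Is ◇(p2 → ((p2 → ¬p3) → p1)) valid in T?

Tableau for the negation ¬◇(p2 → ((p2 → ¬p3) → p1)):
1. ¬◇(p2 → ((p2 → ¬p3) → p1)), 0
2. ¬(p2 → ((p2 → ¬p3) → p1)), 0
3. p2, 0
4. ¬((p2 → ¬p3) → p1), 0
5. p2 → ¬p3, 0
6. ¬p1, 0
7. ¬p3, 0
Accessibility: 0R0
The negation has an open branch (countermodel exists).

Not valid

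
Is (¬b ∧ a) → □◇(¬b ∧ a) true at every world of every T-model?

Tableau for the negation ¬((¬b ∧ a) → □◇(¬b ∧ a)):
1. ¬((¬b ∧ a) → □◇(¬b ∧ a)), 0
2. ¬b ∧ a, 0   [¬→-rule on 1]
3. ¬□◇(¬b ∧ a), 0   [¬→-rule on 1]
4. ¬b, 0   [∧-rule on 2]
5. a, 0   [∧-rule on 2]
6. ¬◇(¬b ∧ a), 1   [¬□-rule on 3: fresh world 1, 0R1]
7. ¬(¬b ∧ a), 1   [¬◇-rule on 6 via 1R1]
8. ¬a, 1   [¬∧-rule on 7 (branches; this branch)]
Accessibility: 0R0, 0R1, 1R1
The negation has an open branch (countermodel exists).

No, not valid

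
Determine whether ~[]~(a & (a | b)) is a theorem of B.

Tableau for the negation []~(a & (a | b)):
1. []~(a & (a | b)), 0
2. ~(a & (a | b)), 0   [[]-rule on 1 via 0R0]
3. ~(a | b), 0   [~&-rule on 2 (branches; this branch)]
4. ~a, 0   [~|-rule on 3]
5. ~b, 0   [~|-rule on 3]
Accessibility: 0R0
The negation has an open branch (countermodel exists).

Not valid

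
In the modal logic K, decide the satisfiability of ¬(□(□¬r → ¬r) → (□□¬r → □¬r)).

1. ¬(□(□¬r → ¬r) → (□□¬r → □¬r)), w0
2. □(□¬r → ¬r), w0
3. ¬(□□¬r → □¬r), w0
4. □□¬r, w0
5. ¬□¬r, w0
6. r, w1
7. □¬r → ¬r, w1
8. □¬r, w1
9. ¬□¬r, w1
10. r, w2
11. ¬r, w2
Accessibility: w0Rw1, w1Rw2
Branch closes: r and ¬r both at w2.
All branches of the tableau close; one closing branch shown above.

Unsatisfiable (every branch closes)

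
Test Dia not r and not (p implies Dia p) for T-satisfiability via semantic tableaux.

1. Dia not r and not (p implies Dia p), w0
2. Dia not r, w0
3. not (p implies Dia p), w0
4. p, w0
5. not Dia p, w0
6. not p, w0
Accessibility: w0Rw0
Branch closes: p and not p both at w0.
(One branch shown.) All branches close.

Unsatisfiable (every branch closes)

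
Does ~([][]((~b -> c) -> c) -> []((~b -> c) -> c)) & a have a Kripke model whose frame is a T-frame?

1. ~([][]((~b -> c) -> c) -> []((~b -> c) -> c)) & a, w0
2. ~([][]((~b -> c) -> c) -> []((~b -> c) -> c)), w0
3. a, w0
4. [][]((~b -> c) -> c), w0
5. ~[]((~b -> c) -> c), w0
6. []((~b -> c) -> c), w0
7. (~b -> c) -> c, w0
8. ~(~b -> c), w0
9. ~b, w0
10. ~c, w0
11. ~((~b -> c) -> c), w1
12. ~b -> c, w1
13. ~c, w1
14. []((~b -> c) -> c), w1
15. (~b -> c) -> c, w1
16. b, w1
17. ~(~b -> c), w1
18. ~b, w1
Accessibility: w0Rw0, w0Rw1, w1Rw1
Branch closes: b and ~b both at w1.
Every branch closes; the branch above is one of them.

No, unsatisfiable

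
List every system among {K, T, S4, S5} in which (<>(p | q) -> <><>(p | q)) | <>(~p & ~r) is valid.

T, S4, S5

T-tableau for the negation ~((<>(p | q) -> <><>(p | q)) | <>(~p & ~r)):
1. ~((<>(p | q) -> <><>(p | q)) | <>(~p & ~r)), 0
2. ~(<>(p | q) -> <><>(p | q)), 0
3. ~<>(~p & ~r), 0
4. <>(p | q), 0
5. ~<><>(p | q), 0
6. ~(~p & ~r), 0
7. ~<>(p | q), 0
8. ~(p | q), 0
9. ~p, 0
10. ~q, 0
11. r, 0
12. p | q, 1
13. ~(~p & ~r), 1
14. ~<>(p | q), 1
15. ~(p | q), 1
16. ~p, 1
17. ~q, 1
18. q, 1
Accessibility: 0R0, 0R1, 1R1
Branch closes: q and ~q both at 1.
Every branch closes (one shown): valid in T, hence also in S4, S5 (every theorem of T is a theorem of S4 and S5).
K-tableau for the negation ~((<>(p | q) -> <><>(p | q)) | <>(~p & ~r)):
1. ~((<>(p | q) -> <><>(p | q)) | <>(~p & ~r)), 0
2. ~(<>(p | q) -> <><>(p | q)), 0
3. ~<>(~p & ~r), 0
4. <>(p | q), 0
5. ~<><>(p | q), 0
6. p | q, 1
7. ~(~p & ~r), 1
8. ~<>(p | q), 1
9. q, 1
10. r, 1
Accessibility: 0R1
Complete open branch: countermodel on a K-frame, so not valid in K.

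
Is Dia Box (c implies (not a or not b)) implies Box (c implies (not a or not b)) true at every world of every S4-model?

Tableau for the negation not (Dia Box (c implies (not a or not b)) implies Box (c implies (not a or not b))):
1. not (Dia Box (c implies (not a or not b)) implies Box (c implies (not a or not b))), u
2. Dia Box (c implies (not a or not b)), u
3. not Box (c implies (not a or not b)), u
4. Box (c implies (not a or not b)), v
5. c implies (not a or not b), v
6. not a or not b, v
7. not b, v
8. not (c implies (not a or not b)), w
9. c, w
10. not (not a or not b), w
11. a, w
12. b, w
Accessibility: uRu, uRv, uRw, vRv, wRw
The negation has an open branch (countermodel exists).

No, not valid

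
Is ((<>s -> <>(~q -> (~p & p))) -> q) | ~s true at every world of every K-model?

Tableau for the negation ~(((<>s -> <>(~q -> (~p & p))) -> q) | ~s):
1. ~(((<>s -> <>(~q -> (~p & p))) -> q) | ~s), u
2. ~((<>s -> <>(~q -> (~p & p))) -> q), u   [~|-rule on 1]
3. s, u   [~|-rule on 1]
4. <>s -> <>(~q -> (~p & p)), u   [~->-rule on 2]
5. ~q, u   [~->-rule on 2]
6. <>(~q -> (~p & p)), u   [->-rule on 4 (branches; this branch)]
7. ~q -> (~p & p), v   [<>-rule on 6: fresh world v, uRv]
8. q, v   [->-rule on 7 (branches; this branch)]
Accessibility: uRv
The negation has an open branch (countermodel exists).

Not valid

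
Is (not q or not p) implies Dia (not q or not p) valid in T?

Valid

Tableau for the negation not ((not q or not p) implies Dia (not q or not p)):
1. not ((not q or not p) implies Dia (not q or not p)), w0
2. not q or not p, w0   [neg-implies-rule on 1]
3. not Dia (not q or not p), w0   [neg-implies-rule on 1]
4. not (not q or not p), w0   [neg-Dia-rule on 3 via w0Rw0]
5. q, w0   [neg-or-rule on 4]
6. p, w0   [neg-or-rule on 4]
7. not p, w0   [or-rule on 2 (branches; this branch)]
Accessibility: w0Rw0
Branch closes: p and not p both at w0.
Every branch of the negation's tableau closes; the branch above is one of them.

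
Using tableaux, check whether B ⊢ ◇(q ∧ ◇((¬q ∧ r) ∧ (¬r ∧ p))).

Tableau for the negation ¬◇(q ∧ ◇((¬q ∧ r) ∧ (¬r ∧ p))):
1. ¬◇(q ∧ ◇((¬q ∧ r) ∧ (¬r ∧ p))), u
2. ¬(q ∧ ◇((¬q ∧ r) ∧ (¬r ∧ p))), u   [¬◇-rule on 1 via uRu]
3. ¬◇((¬q ∧ r) ∧ (¬r ∧ p)), u   [¬∧-rule on 2 (branches; this branch)]
4. ¬((¬q ∧ r) ∧ (¬r ∧ p)), u   [¬◇-rule on 3 via uRu]
5. ¬(¬r ∧ p), u   [¬∧-rule on 4 (branches; this branch)]
6. ¬p, u   [¬∧-rule on 5 (branches; this branch)]
Accessibility: uRu
The negation has an open branch (countermodel exists).

No, not valid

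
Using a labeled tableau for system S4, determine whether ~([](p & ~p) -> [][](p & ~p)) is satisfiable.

No, unsatisfiable

1. ~([](p & ~p) -> [][](p & ~p)), u
2. [](p & ~p), u   [~->-rule on 1]
3. ~[][](p & ~p), u   [~->-rule on 1]
4. p & ~p, u   [[]-rule on 2 via uRu]
5. p, u   [&-rule on 4]
6. ~p, u   [&-rule on 4]
Accessibility: uRu
Branch closes: p and ~p both at u.
All branches of the tableau close; one closing branch shown above.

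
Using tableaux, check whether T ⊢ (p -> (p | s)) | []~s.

Tableau for the negation ~((p -> (p | s)) | []~s):
1. ~((p -> (p | s)) | []~s), u
2. ~(p -> (p | s)), u   [~|-rule on 1]
3. ~[]~s, u   [~|-rule on 1]
4. p, u   [~->-rule on 2]
5. ~(p | s), u   [~->-rule on 2]
6. ~p, u   [~|-rule on 5]
7. ~s, u   [~|-rule on 5]
Accessibility: uRu
Branch closes: p and ~p both at u.
Every branch of the negation's tableau closes; the branch above is one of them.

Valid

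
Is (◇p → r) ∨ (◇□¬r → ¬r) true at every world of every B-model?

Tableau for the negation ¬((◇p → r) ∨ (◇□¬r → ¬r)):
1. ¬((◇p → r) ∨ (◇□¬r → ¬r)), u
2. ¬(◇p → r), u   [¬∨-rule on 1]
3. ¬(◇□¬r → ¬r), u   [¬∨-rule on 1]
4. ◇p, u   [¬→-rule on 2]
5. ¬r, u   [¬→-rule on 2]
6. ◇□¬r, u   [¬→-rule on 3]
7. r, u   [¬→-rule on 3]
Accessibility: uRu
Branch closes: r and ¬r both at u.
Every branch of the negation's tableau closes; the branch above is one of them.

Valid in B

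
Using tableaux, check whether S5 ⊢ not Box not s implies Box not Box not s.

Tableau for the negation not (not Box not s implies Box not Box not s):
1. not (not Box not s implies Box not Box not s), 0
2. not Box not s, 0
3. not Box not Box not s, 0
4. s, 1
5. Box not s, 2
6. not s, 0
7. not s, 1
Accessibility: 0R0, 0R1, 0R2, 1R0, 1R1, 1R2, 2R0, 2R1, 2R2
Branch closes: s and not s both at 1.
All branches of the negation close; one closing branch shown above.

Valid in S5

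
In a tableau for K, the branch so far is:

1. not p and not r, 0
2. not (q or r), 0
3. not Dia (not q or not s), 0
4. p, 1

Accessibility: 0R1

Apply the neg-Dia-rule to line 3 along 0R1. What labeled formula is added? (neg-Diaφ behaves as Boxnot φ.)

neg-Diaφ behaves as Boxnot φ: propagate the negated body to each accessible world.

not (not q or not s), 1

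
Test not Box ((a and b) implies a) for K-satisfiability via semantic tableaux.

Unsatisfiable (every branch closes)

1. not Box ((a and b) implies a), u
2. not ((a and b) implies a), v
3. a and b, v
4. not a, v
5. a, v
6. b, v
Accessibility: uRv
Branch closes: a and not a both at v.
Every branch closes; the branch above is one of them.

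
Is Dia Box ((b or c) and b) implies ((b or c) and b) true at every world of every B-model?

Tableau for the negation not (Dia Box ((b or c) and b) implies ((b or c) and b)):
1. not (Dia Box ((b or c) and b) implies ((b or c) and b)), u
2. Dia Box ((b or c) and b), u   [neg-implies-rule on 1]
3. not ((b or c) and b), u   [neg-implies-rule on 1]
4. not (b or c), u   [neg-and-rule on 3 (branches; this branch)]
5. not b, u   [neg-or-rule on 4]
6. not c, u   [neg-or-rule on 4]
7. Box ((b or c) and b), v   [Dia-rule on 2: fresh world v, uRv]
8. (b or c) and b, u   [Box-rule on 7 via vRu]
9. b or c, u   [and-rule on 8]
10. b, u   [and-rule on 8]
Accessibility: uRu, uRv, vRu, vRv
Branch closes: b and not b both at u.
All branches of the negation close; one closing branch shown above.

Yes, valid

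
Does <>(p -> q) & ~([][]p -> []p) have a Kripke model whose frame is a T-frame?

1. <>(p -> q) & ~([][]p -> []p), u
2. <>(p -> q), u
3. ~([][]p -> []p), u
4. [][]p, u
5. ~[]p, u
6. []p, u
7. p, u
8. p -> q, v
9. []p, v
10. p, v
11. q, v
12. ~p, w
13. []p, w
14. p, w
Accessibility: uRu, uRv, uRw, vRv, wRw
Branch closes: p and ~p both at w.
Every branch closes; the branch above is one of them.

Unsatisfiable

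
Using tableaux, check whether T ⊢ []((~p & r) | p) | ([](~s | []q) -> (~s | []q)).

Yes, valid

Tableau for the negation ~([]((~p & r) | p) | ([](~s | []q) -> (~s | []q))):
1. ~([]((~p & r) | p) | ([](~s | []q) -> (~s | []q))), 0
2. ~[]((~p & r) | p), 0
3. ~([](~s | []q) -> (~s | []q)), 0
4. [](~s | []q), 0
5. ~(~s | []q), 0
6. s, 0
7. ~[]q, 0
8. ~s | []q, 0
9. []q, 0
10. q, 0
11. ~((~p & r) | p), 1
12. ~(~p & r), 1
13. ~p, 1
14. ~s | []q, 1
15. q, 1
16. ~r, 1
17. []q, 1
18. ~q, 2
19. ~s | []q, 2
20. q, 2
Accessibility: 0R0, 0R1, 0R2, 1R1, 2R2
Branch closes: q and ~q both at 2.
All branches of the negation close; one closing branch shown above.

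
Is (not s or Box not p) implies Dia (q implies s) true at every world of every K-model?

Tableau for the negation not ((not s or Box not p) implies Dia (q implies s)):
1. not ((not s or Box not p) implies Dia (q implies s)), 0
2. not s or Box not p, 0   [neg-implies-rule on 1]
3. not Dia (q implies s), 0   [neg-implies-rule on 1]
4. Box not p, 0   [or-rule on 2 (branches; this branch)]
The negation has an open branch (countermodel exists).

No, not valid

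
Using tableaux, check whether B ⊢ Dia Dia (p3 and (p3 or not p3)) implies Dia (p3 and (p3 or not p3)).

Tableau for the negation not (Dia Dia (p3 and (p3 or not p3)) implies Dia (p3 and (p3 or not p3))):
1. not (Dia Dia (p3 and (p3 or not p3)) implies Dia (p3 and (p3 or not p3))), w0
2. Dia Dia (p3 and (p3 or not p3)), w0
3. not Dia (p3 and (p3 or not p3)), w0
4. not (p3 and (p3 or not p3)), w0
5. not p3, w0
6. Dia (p3 and (p3 or not p3)), w1
7. not (p3 and (p3 or not p3)), w1
8. not p3, w1
9. p3 and (p3 or not p3), w2
10. p3, w2
11. p3 or not p3, w2
Accessibility: w0Rw0, w0Rw1, w1Rw0, w1Rw1, w1Rw2, w2Rw1, w2Rw2
The negation has an open branch (countermodel exists).

No, not valid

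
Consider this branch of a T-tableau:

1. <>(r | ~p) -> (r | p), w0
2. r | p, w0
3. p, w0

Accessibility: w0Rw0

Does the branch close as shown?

There is no literal clash: for every atom and world, at most one sign appears.

No, open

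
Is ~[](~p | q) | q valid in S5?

Not valid

Tableau for the negation ~(~[](~p | q) | q):
1. ~(~[](~p | q) | q), w0
2. [](~p | q), w0
3. ~q, w0
4. ~p | q, w0
5. ~p, w0
Accessibility: w0Rw0
The negation has an open branch (countermodel exists).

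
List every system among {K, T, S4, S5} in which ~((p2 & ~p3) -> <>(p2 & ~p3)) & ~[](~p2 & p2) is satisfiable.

K

K-tableau for the formula:
1. ~((p2 & ~p3) -> <>(p2 & ~p3)) & ~[](~p2 & p2), u
2. ~((p2 & ~p3) -> <>(p2 & ~p3)), u
3. ~[](~p2 & p2), u
4. p2 & ~p3, u
5. ~<>(p2 & ~p3), u
6. p2, u
7. ~p3, u
8. ~(~p2 & p2), v
9. ~(p2 & ~p3), v
10. ~p2, v
11. p3, v
Accessibility: uRv
Complete open branch: satisfiable in K.
T-tableau for the formula:
1. ~((p2 & ~p3) -> <>(p2 & ~p3)) & ~[](~p2 & p2), u
2. ~((p2 & ~p3) -> <>(p2 & ~p3)), u
3. ~[](~p2 & p2), u
4. p2 & ~p3, u
5. ~<>(p2 & ~p3), u
6. p2, u
7. ~p3, u
8. ~(p2 & ~p3), u
9. p3, u
Accessibility: uRu
Branch closes: p3 and ~p3 both at u.
Every branch closes (one shown): unsatisfiable in T, hence also in S4, S5 (every S4/S5-frame is a T-frame).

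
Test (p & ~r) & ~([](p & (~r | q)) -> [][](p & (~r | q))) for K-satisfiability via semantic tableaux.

1. (p & ~r) & ~([](p & (~r | q)) -> [][](p & (~r | q))), 0
2. p & ~r, 0   [&-rule on 1]
3. ~([](p & (~r | q)) -> [][](p & (~r | q))), 0   [&-rule on 1]
4. p, 0   [&-rule on 2]
5. ~r, 0   [&-rule on 2]
6. [](p & (~r | q)), 0   [~->-rule on 3]
7. ~[][](p & (~r | q)), 0   [~->-rule on 3]
8. ~[](p & (~r | q)), 1   [~[]-rule on 7: fresh world 1, 0R1]
9. p & (~r | q), 1   [[]-rule on 6 via 0R1]
10. p, 1   [&-rule on 9]
11. ~r | q, 1   [&-rule on 9]
12. q, 1   [|-rule on 11 (branches; this branch)]
13. ~(p & (~r | q)), 2   [~[]-rule on 8: fresh world 2, 1R2]
14. ~(~r | q), 2   [~&-rule on 13 (branches; this branch)]
15. r, 2   [~|-rule on 14]
16. ~q, 2   [~|-rule on 14]
Accessibility: 0R1, 1R2

Satisfiable (open branch found)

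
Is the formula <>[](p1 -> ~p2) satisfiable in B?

1. <>[](p1 -> ~p2), w0
2. [](p1 -> ~p2), w1   [<>-rule on 1: fresh world w1, w0Rw1]
3. p1 -> ~p2, w0   [[]-rule on 2 via w1Rw0]
4. p1 -> ~p2, w1   [[]-rule on 2 via w1Rw1]
5. ~p2, w0   [->-rule on 3 (branches; this branch)]
6. ~p2, w1   [->-rule on 4 (branches; this branch)]
Accessibility: w0Rw0, w0Rw1, w1Rw0, w1Rw1

Yes, satisfiable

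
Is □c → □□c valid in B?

Tableau for the negation ¬(□c → □□c):
1. ¬(□c → □□c), 0
2. □c, 0   [¬→-rule on 1]
3. ¬□□c, 0   [¬→-rule on 1]
4. c, 0   [□-rule on 2 via 0R0]
5. ¬□c, 1   [¬□-rule on 3: fresh world 1, 0R1]
6. c, 1   [□-rule on 2 via 0R1]
7. ¬c, 2   [¬□-rule on 5: fresh world 2, 1R2]
Accessibility: 0R0, 0R1, 1R0, 1R1, 1R2, 2R1, 2R2
The negation has an open branch (countermodel exists).

No, not valid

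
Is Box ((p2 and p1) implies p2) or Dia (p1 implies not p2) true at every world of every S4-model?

Tableau for the negation not (Box ((p2 and p1) implies p2) or Dia (p1 implies not p2)):
1. not (Box ((p2 and p1) implies p2) or Dia (p1 implies not p2)), w0
2. not Box ((p2 and p1) implies p2), w0
3. not Dia (p1 implies not p2), w0
4. not (p1 implies not p2), w0
5. p1, w0
6. p2, w0
7. not ((p2 and p1) implies p2), w1
8. p2 and p1, w1
9. not p2, w1
10. p2, w1
11. p1, w1
Accessibility: w0Rw0, w0Rw1, w1Rw1
Branch closes: p2 and not p2 both at w1.
Every branch of the negation's tableau closes; the branch above is one of them.

Valid in S4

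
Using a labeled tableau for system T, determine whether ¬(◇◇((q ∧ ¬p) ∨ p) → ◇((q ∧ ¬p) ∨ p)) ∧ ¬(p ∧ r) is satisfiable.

1. ¬(◇◇((q ∧ ¬p) ∨ p) → ◇((q ∧ ¬p) ∨ p)) ∧ ¬(p ∧ r), w0
2. ¬(◇◇((q ∧ ¬p) ∨ p) → ◇((q ∧ ¬p) ∨ p)), w0
3. ¬(p ∧ r), w0
4. ◇◇((q ∧ ¬p) ∨ p), w0
5. ¬◇((q ∧ ¬p) ∨ p), w0
6. ¬((q ∧ ¬p) ∨ p), w0
7. ¬(q ∧ ¬p), w0
8. ¬p, w0
9. ¬r, w0
10. ¬q, w0
11. ◇((q ∧ ¬p) ∨ p), w1
12. ¬((q ∧ ¬p) ∨ p), w1
13. ¬(q ∧ ¬p), w1
14. ¬p, w1
15. ¬q, w1
16. (q ∧ ¬p) ∨ p, w2
17. p, w2
Accessibility: w0Rw0, w0Rw1, w1Rw1, w1Rw2, w2Rw2

Satisfiable (open branch found)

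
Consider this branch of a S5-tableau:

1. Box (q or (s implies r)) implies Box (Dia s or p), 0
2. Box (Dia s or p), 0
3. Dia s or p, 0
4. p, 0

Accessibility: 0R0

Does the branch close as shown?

Not closed

No world carries both an atom and its negation.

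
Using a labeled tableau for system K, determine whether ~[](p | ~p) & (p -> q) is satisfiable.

1. ~[](p | ~p) & (p -> q), w0
2. ~[](p | ~p), w0
3. p -> q, w0
4. q, w0
5. ~(p | ~p), w1
6. ~p, w1
7. p, w1
Accessibility: w0Rw1
Branch closes: p and ~p both at w1.
All branches of the tableau close; one closing branch shown above.

Unsatisfiable (every branch closes)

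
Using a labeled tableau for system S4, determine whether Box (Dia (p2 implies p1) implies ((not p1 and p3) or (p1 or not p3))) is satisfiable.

1. Box (Dia (p2 implies p1) implies ((not p1 and p3) or (p1 or not p3))), 0
2. Dia (p2 implies p1) implies ((not p1 and p3) or (p1 or not p3)), 0   [Box-rule on 1 via 0R0]
3. (not p1 and p3) or (p1 or not p3), 0   [implies-rule on 2 (branches; this branch)]
4. p1 or not p3, 0   [or-rule on 3 (branches; this branch)]
5. not p3, 0   [or-rule on 4 (branches; this branch)]
Accessibility: 0R0

Satisfiable (open branch found)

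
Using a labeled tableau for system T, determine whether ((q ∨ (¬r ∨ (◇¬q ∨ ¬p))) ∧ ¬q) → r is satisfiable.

Satisfiable

1. ((q ∨ (¬r ∨ (◇¬q ∨ ¬p))) ∧ ¬q) → r, u
2. r, u
Accessibility: uRu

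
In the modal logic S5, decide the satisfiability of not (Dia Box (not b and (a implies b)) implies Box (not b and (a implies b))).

Unsatisfiable

1. not (Dia Box (not b and (a implies b)) implies Box (not b and (a implies b))), u
2. Dia Box (not b and (a implies b)), u
3. not Box (not b and (a implies b)), u
4. Box (not b and (a implies b)), v
5. not b and (a implies b), u
6. not b, u
7. a implies b, u
8. not b and (a implies b), v
9. not b, v
10. a implies b, v
11. not a, u
12. not a, v
13. not (not b and (a implies b)), w
14. not b and (a implies b), w
15. not b, w
16. a implies b, w
17. not (a implies b), w
18. a, w
19. b, w
Accessibility: uRu, uRv, uRw, vRu, vRv, vRw, wRu, wRv, wRw
Branch closes: b and not b both at w.
(One branch shown.) All branches close.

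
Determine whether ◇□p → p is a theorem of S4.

Tableau for the negation ¬(◇□p → p):
1. ¬(◇□p → p), 0
2. ◇□p, 0
3. ¬p, 0
4. □p, 1
5. p, 1
Accessibility: 0R0, 0R1, 1R1
The negation has an open branch (countermodel exists).

Invalid (countermodel exists)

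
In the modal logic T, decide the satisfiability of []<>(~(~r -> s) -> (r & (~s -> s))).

1. []<>(~(~r -> s) -> (r & (~s -> s))), u
2. <>(~(~r -> s) -> (r & (~s -> s))), u   [[]-rule on 1 via uRu]
3. ~(~r -> s) -> (r & (~s -> s)), v   [<>-rule on 2: fresh world v, uRv]
4. <>(~(~r -> s) -> (r & (~s -> s))), v   [[]-rule on 1 via uRv]
5. r & (~s -> s), v   [->-rule on 3 (branches; this branch)]
6. r, v   [&-rule on 5]
7. ~s -> s, v   [&-rule on 5]
8. s, v   [->-rule on 7 (branches; this branch)]
9. ~(~r -> s) -> (r & (~s -> s)), w   [<>-rule on 4: fresh world w, vRw]
10. r & (~s -> s), w   [->-rule on 9 (branches; this branch)]
11. r, w   [&-rule on 10]
12. ~s -> s, w   [&-rule on 10]
13. s, w   [->-rule on 12 (branches; this branch)]
Accessibility: uRu, uRv, vRv, vRw, wRw

Satisfiable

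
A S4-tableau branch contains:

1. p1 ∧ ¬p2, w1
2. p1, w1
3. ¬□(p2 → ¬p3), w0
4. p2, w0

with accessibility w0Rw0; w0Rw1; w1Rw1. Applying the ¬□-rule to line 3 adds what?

a fresh world w2 with w0Rw2, and ¬(p2 → ¬p3) at w2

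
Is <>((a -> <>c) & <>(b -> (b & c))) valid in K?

Not valid

Tableau for the negation ~<>((a -> <>c) & <>(b -> (b & c))):
1. ~<>((a -> <>c) & <>(b -> (b & c))), w0
The negation has an open branch (countermodel exists).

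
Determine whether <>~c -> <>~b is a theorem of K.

No, not valid

Tableau for the negation ~(<>~c -> <>~b):
1. ~(<>~c -> <>~b), 0
2. <>~c, 0
3. ~<>~b, 0
4. ~c, 1
5. b, 1
Accessibility: 0R1
The negation has an open branch (countermodel exists).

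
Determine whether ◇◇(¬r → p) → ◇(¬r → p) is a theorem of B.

Not valid

Tableau for the negation ¬(◇◇(¬r → p) → ◇(¬r → p)):
1. ¬(◇◇(¬r → p) → ◇(¬r → p)), u
2. ◇◇(¬r → p), u
3. ¬◇(¬r → p), u
4. ¬(¬r → p), u
5. ¬r, u
6. ¬p, u
7. ◇(¬r → p), v
8. ¬(¬r → p), v
9. ¬r, v
10. ¬p, v
11. ¬r → p, w
12. p, w
Accessibility: uRu, uRv, vRu, vRv, vRw, wRv, wRw
The negation has an open branch (countermodel exists).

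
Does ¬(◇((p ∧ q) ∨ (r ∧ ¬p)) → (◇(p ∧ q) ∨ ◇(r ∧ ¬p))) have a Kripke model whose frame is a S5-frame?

Unsatisfiable (every branch closes)

1. ¬(◇((p ∧ q) ∨ (r ∧ ¬p)) → (◇(p ∧ q) ∨ ◇(r ∧ ¬p))), 0
2. ◇((p ∧ q) ∨ (r ∧ ¬p)), 0
3. ¬(◇(p ∧ q) ∨ ◇(r ∧ ¬p)), 0
4. ¬◇(p ∧ q), 0
5. ¬◇(r ∧ ¬p), 0
6. ¬(p ∧ q), 0
7. ¬(r ∧ ¬p), 0
8. ¬q, 0
9. p, 0
10. (p ∧ q) ∨ (r ∧ ¬p), 1
11. ¬(p ∧ q), 1
12. ¬(r ∧ ¬p), 1
13. r ∧ ¬p, 1
14. r, 1
15. ¬p, 1
16. ¬q, 1
17. p, 1
Accessibility: 0R0, 0R1, 1R0, 1R1
Branch closes: p and ¬p both at 1.
Every branch closes; the branch above is one of them.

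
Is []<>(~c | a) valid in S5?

Tableau for the negation ~[]<>(~c | a):
1. ~[]<>(~c | a), w0
2. ~<>(~c | a), w1
3. ~(~c | a), w0
4. c, w0
5. ~a, w0
6. ~(~c | a), w1
7. c, w1
8. ~a, w1
Accessibility: w0Rw0, w0Rw1, w1Rw0, w1Rw1
The negation has an open branch (countermodel exists).

Not valid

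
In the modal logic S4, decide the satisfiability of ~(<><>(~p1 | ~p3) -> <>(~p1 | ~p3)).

1. ~(<><>(~p1 | ~p3) -> <>(~p1 | ~p3)), w0
2. <><>(~p1 | ~p3), w0
3. ~<>(~p1 | ~p3), w0
4. ~(~p1 | ~p3), w0
5. p1, w0
6. p3, w0
7. <>(~p1 | ~p3), w1
8. ~(~p1 | ~p3), w1
9. p1, w1
10. p3, w1
11. ~p1 | ~p3, w2
12. ~(~p1 | ~p3), w2
13. p1, w2
14. p3, w2
15. ~p3, w2
Accessibility: w0Rw0, w0Rw1, w0Rw2, w1Rw1, w1Rw2, w2Rw2
Branch closes: p3 and ~p3 both at w2.
Every branch closes; the branch above is one of them.

Unsatisfiable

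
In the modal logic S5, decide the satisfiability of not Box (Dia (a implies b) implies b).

Satisfiable (open branch found)

1. not Box (Dia (a implies b) implies b), u
2. not (Dia (a implies b) implies b), v   [neg-Box-rule on 1: fresh world v, uRv]
3. Dia (a implies b), v   [neg-implies-rule on 2]
4. not b, v   [neg-implies-rule on 2]
5. a implies b, w   [Dia-rule on 3: fresh world w, vRw]
6. b, w   [implies-rule on 5 (branches; this branch)]
Accessibility: uRu, uRv, uRw, vRu, vRv, vRw, wRu, wRv, wRw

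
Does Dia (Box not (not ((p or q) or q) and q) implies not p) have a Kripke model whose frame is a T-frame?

Satisfiable

1. Dia (Box not (not ((p or q) or q) and q) implies not p), w0
2. Box not (not ((p or q) or q) and q) implies not p, w1
3. not p, w1
Accessibility: w0Rw0, w0Rw1, w1Rw1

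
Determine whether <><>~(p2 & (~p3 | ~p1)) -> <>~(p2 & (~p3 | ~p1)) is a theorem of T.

Invalid (countermodel exists)

Tableau for the negation ~(<><>~(p2 & (~p3 | ~p1)) -> <>~(p2 & (~p3 | ~p1))):
1. ~(<><>~(p2 & (~p3 | ~p1)) -> <>~(p2 & (~p3 | ~p1))), 0
2. <><>~(p2 & (~p3 | ~p1)), 0
3. ~<>~(p2 & (~p3 | ~p1)), 0
4. p2 & (~p3 | ~p1), 0
5. p2, 0
6. ~p3 | ~p1, 0
7. ~p1, 0
8. <>~(p2 & (~p3 | ~p1)), 1
9. p2 & (~p3 | ~p1), 1
10. p2, 1
11. ~p3 | ~p1, 1
12. ~p1, 1
13. ~(p2 & (~p3 | ~p1)), 2
14. ~(~p3 | ~p1), 2
15. p3, 2
16. p1, 2
Accessibility: 0R0, 0R1, 1R1, 1R2, 2R2
The negation has an open branch (countermodel exists).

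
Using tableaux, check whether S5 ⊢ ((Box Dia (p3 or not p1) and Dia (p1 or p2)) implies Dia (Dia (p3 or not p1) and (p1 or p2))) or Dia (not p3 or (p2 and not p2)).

Tableau for the negation not (((Box Dia (p3 or not p1) and Dia (p1 or p2)) implies Dia (Dia (p3 or not p1) and (p1 or p2))) or Dia (not p3 or (p2 and not p2))):
1. not (((Box Dia (p3 or not p1) and Dia (p1 or p2)) implies Dia (Dia (p3 or not p1) and (p1 or p2))) or Dia (not p3 or (p2 and not p2))), u
2. not ((Box Dia (p3 or not p1) and Dia (p1 or p2)) implies Dia (Dia (p3 or not p1) and (p1 or p2))), u   [neg-or-rule on 1]
3. not Dia (not p3 or (p2 and not p2)), u   [neg-or-rule on 1]
4. Box Dia (p3 or not p1) and Dia (p1 or p2), u   [neg-implies-rule on 2]
5. not Dia (Dia (p3 or not p1) and (p1 or p2)), u   [neg-implies-rule on 2]
6. Box Dia (p3 or not p1), u   [and-rule on 4]
7. Dia (p1 or p2), u   [and-rule on 4]
8. not (not p3 or (p2 and not p2)), u   [neg-Dia-rule on 3 via uRu]
9. p3, u   [neg-or-rule on 8]
10. not (p2 and not p2), u   [neg-or-rule on 8]
11. not (Dia (p3 or not p1) and (p1 or p2)), u   [neg-Dia-rule on 5 via uRu]
12. Dia (p3 or not p1), u   [Box-rule on 6 via uRu]
13. not p2, u   [neg-and-rule on 10 (branches; this branch)]
14. not (p1 or p2), u   [neg-and-rule on 11 (branches; this branch)]
15. not p1, u   [neg-or-rule on 14]
16. p1 or p2, v   [Dia-rule on 7: fresh world v, uRv]
17. not (not p3 or (p2 and not p2)), v   [neg-Dia-rule on 3 via uRv]
18. p3, v   [neg-or-rule on 17]
19. not (p2 and not p2), v   [neg-or-rule on 17]
20. not (Dia (p3 or not p1) and (p1 or p2)), v   [neg-Dia-rule on 5 via uRv]
21. Dia (p3 or not p1), v   [Box-rule on 6 via uRv]
22. p2, v   [or-rule on 16 (branches; this branch)]
23. not Dia (p3 or not p1), v   [neg-and-rule on 20 (branches; this branch)]
24. not (p3 or not p1), u   [neg-Dia-rule on 23 via vRu]
25. not p3, u   [neg-or-rule on 24]
26. p1, u   [neg-or-rule on 24]
Accessibility: uRu, uRv, vRu, vRv
Branch closes: p3 and not p3 both at u.
All branches of the negation close; one closing branch shown above.

Yes, valid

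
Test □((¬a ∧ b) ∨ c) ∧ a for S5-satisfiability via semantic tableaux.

1. □((¬a ∧ b) ∨ c) ∧ a, 0
2. □((¬a ∧ b) ∨ c), 0
3. a, 0
4. (¬a ∧ b) ∨ c, 0
5. c, 0
Accessibility: 0R0

Yes, satisfiable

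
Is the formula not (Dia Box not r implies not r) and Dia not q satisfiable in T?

1. not (Dia Box not r implies not r) and Dia not q, w0
2. not (Dia Box not r implies not r), w0   [and-rule on 1]
3. Dia not q, w0   [and-rule on 1]
4. Dia Box not r, w0   [neg-implies-rule on 2]
5. r, w0   [neg-implies-rule on 2]
6. not q, w1   [Dia-rule on 3: fresh world w1, w0Rw1]
7. Box not r, w2   [Dia-rule on 4: fresh world w2, w0Rw2]
8. not r, w2   [Box-rule on 7 via w2Rw2]
Accessibility: w0Rw0, w0Rw1, w0Rw2, w1Rw1, w2Rw2

Satisfiable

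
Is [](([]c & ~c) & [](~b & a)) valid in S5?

Tableau for the negation ~[](([]c & ~c) & [](~b & a)):
1. ~[](([]c & ~c) & [](~b & a)), w0
2. ~(([]c & ~c) & [](~b & a)), w1   [~[]-rule on 1: fresh world w1, w0Rw1]
3. ~[](~b & a), w1   [~&-rule on 2 (branches; this branch)]
4. ~(~b & a), w2   [~[]-rule on 3: fresh world w2, w1Rw2]
5. ~a, w2   [~&-rule on 4 (branches; this branch)]
Accessibility: w0Rw0, w0Rw1, w0Rw2, w1Rw0, w1Rw1, w1Rw2, w2Rw0, w2Rw1, w2Rw2
The negation has an open branch (countermodel exists).

No, not valid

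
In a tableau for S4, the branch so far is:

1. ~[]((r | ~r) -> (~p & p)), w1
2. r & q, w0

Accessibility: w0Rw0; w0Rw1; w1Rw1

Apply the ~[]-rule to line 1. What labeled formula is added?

a fresh world w2 with w1Rw2, and ~((r | ~r) -> (~p & p)) at w2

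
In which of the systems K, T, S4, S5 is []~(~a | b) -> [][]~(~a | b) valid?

S4, S5

T-tableau for the negation ~([]~(~a | b) -> [][]~(~a | b)):
1. ~([]~(~a | b) -> [][]~(~a | b)), u
2. []~(~a | b), u   [~->-rule on 1]
3. ~[][]~(~a | b), u   [~->-rule on 1]
4. ~(~a | b), u   [[]-rule on 2 via uRu]
5. a, u   [~|-rule on 4]
6. ~b, u   [~|-rule on 4]
7. ~[]~(~a | b), v   [~[]-rule on 3: fresh world v, uRv]
8. ~(~a | b), v   [[]-rule on 2 via uRv]
9. a, v   [~|-rule on 8]
10. ~b, v   [~|-rule on 8]
11. ~a | b, w   [~[]-rule on 7: fresh world w, vRw]
12. b, w   [|-rule on 11 (branches; this branch)]
Accessibility: uRu, uRv, vRv, vRw, wRw
Complete open branch: countermodel on a T-frame, so not valid in T, nor in K (the same frame is also a K-frame).
S4-tableau for the negation ~([]~(~a | b) -> [][]~(~a | b)):
1. ~([]~(~a | b) -> [][]~(~a | b)), u
2. []~(~a | b), u   [~->-rule on 1]
3. ~[][]~(~a | b), u   [~->-rule on 1]
4. ~(~a | b), u   [[]-rule on 2 via uRu]
5. a, u   [~|-rule on 4]
6. ~b, u   [~|-rule on 4]
7. ~[]~(~a | b), v   [~[]-rule on 3: fresh world v, uRv]
8. ~(~a | b), v   [[]-rule on 2 via uRv]
9. a, v   [~|-rule on 8]
10. ~b, v   [~|-rule on 8]
11. ~a | b, w   [~[]-rule on 7: fresh world w, vRw]
12. ~(~a | b), w   [[]-rule on 2 via uRw]
13. a, w   [~|-rule on 12]
14. ~b, w   [~|-rule on 12]
15. b, w   [|-rule on 11 (branches; this branch)]
Accessibility: uRu, uRv, uRw, vRv, vRw, wRw
Branch closes: b and ~b both at w.
Every branch closes (one shown): valid in S4, hence also in S5 (every theorem of S4 is a theorem of S5).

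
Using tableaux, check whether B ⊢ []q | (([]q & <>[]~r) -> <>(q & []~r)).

Tableau for the negation ~([]q | (([]q & <>[]~r) -> <>(q & []~r))):
1. ~([]q | (([]q & <>[]~r) -> <>(q & []~r))), u
2. ~[]q, u
3. ~(([]q & <>[]~r) -> <>(q & []~r)), u
4. []q & <>[]~r, u
5. ~<>(q & []~r), u
6. []q, u
7. <>[]~r, u
8. ~(q & []~r), u
9. q, u
10. ~[]~r, u
11. ~q, v
12. ~(q & []~r), v
13. q, v
Accessibility: uRu, uRv, vRu, vRv
Branch closes: q and ~q both at v.
Every branch of the negation's tableau closes; the branch above is one of them.

Valid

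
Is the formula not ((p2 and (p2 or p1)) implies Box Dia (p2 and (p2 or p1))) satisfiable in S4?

Yes, satisfiable

1. not ((p2 and (p2 or p1)) implies Box Dia (p2 and (p2 or p1))), 0
2. p2 and (p2 or p1), 0   [neg-implies-rule on 1]
3. not Box Dia (p2 and (p2 or p1)), 0   [neg-implies-rule on 1]
4. p2, 0   [and-rule on 2]
5. p2 or p1, 0   [and-rule on 2]
6. p1, 0   [or-rule on 5 (branches; this branch)]
7. not Dia (p2 and (p2 or p1)), 1   [neg-Box-rule on 3: fresh world 1, 0R1]
8. not (p2 and (p2 or p1)), 1   [neg-Dia-rule on 7 via 1R1]
9. not (p2 or p1), 1   [neg-and-rule on 8 (branches; this branch)]
10. not p2, 1   [neg-or-rule on 9]
11. not p1, 1   [neg-or-rule on 9]
Accessibility: 0R0, 0R1, 1R1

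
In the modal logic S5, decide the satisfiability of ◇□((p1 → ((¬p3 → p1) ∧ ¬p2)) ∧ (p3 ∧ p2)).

1. ◇□((p1 → ((¬p3 → p1) ∧ ¬p2)) ∧ (p3 ∧ p2)), u
2. □((p1 → ((¬p3 → p1) ∧ ¬p2)) ∧ (p3 ∧ p2)), v
3. (p1 → ((¬p3 → p1) ∧ ¬p2)) ∧ (p3 ∧ p2), u
4. p1 → ((¬p3 → p1) ∧ ¬p2), u
5. p3 ∧ p2, u
6. p3, u
7. p2, u
8. (p1 → ((¬p3 → p1) ∧ ¬p2)) ∧ (p3 ∧ p2), v
9. p1 → ((¬p3 → p1) ∧ ¬p2), v
10. p3 ∧ p2, v
11. p3, v
12. p2, v
13. ¬p1, u
14. ¬p1, v
Accessibility: uRu, uRv, vRu, vRv

Satisfiable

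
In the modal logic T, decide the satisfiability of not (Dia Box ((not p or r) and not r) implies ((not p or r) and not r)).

Yes, satisfiable

1. not (Dia Box ((not p or r) and not r) implies ((not p or r) and not r)), 0
2. Dia Box ((not p or r) and not r), 0
3. not ((not p or r) and not r), 0
4. r, 0
5. Box ((not p or r) and not r), 1
6. (not p or r) and not r, 1
7. not p or r, 1
8. not r, 1
9. not p, 1
Accessibility: 0R0, 0R1, 1R1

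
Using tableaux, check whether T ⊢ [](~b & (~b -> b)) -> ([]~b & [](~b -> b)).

Valid

Tableau for the negation ~([](~b & (~b -> b)) -> ([]~b & [](~b -> b))):
1. ~([](~b & (~b -> b)) -> ([]~b & [](~b -> b))), w0
2. [](~b & (~b -> b)), w0   [~->-rule on 1]
3. ~([]~b & [](~b -> b)), w0   [~->-rule on 1]
4. ~b & (~b -> b), w0   [[]-rule on 2 via w0Rw0]
5. ~b, w0   [&-rule on 4]
6. ~b -> b, w0   [&-rule on 4]
7. ~[](~b -> b), w0   [~&-rule on 3 (branches; this branch)]
8. b, w0   [->-rule on 6 (branches; this branch)]
Accessibility: w0Rw0
Branch closes: b and ~b both at w0.
All branches of the negation close; one closing branch shown above.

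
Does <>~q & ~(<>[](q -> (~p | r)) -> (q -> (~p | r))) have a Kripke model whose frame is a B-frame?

1. <>~q & ~(<>[](q -> (~p | r)) -> (q -> (~p | r))), w0
2. <>~q, w0   [&-rule on 1]
3. ~(<>[](q -> (~p | r)) -> (q -> (~p | r))), w0   [&-rule on 1]
4. <>[](q -> (~p | r)), w0   [~->-rule on 3]
5. ~(q -> (~p | r)), w0   [~->-rule on 3]
6. q, w0   [~->-rule on 5]
7. ~(~p | r), w0   [~->-rule on 5]
8. p, w0   [~|-rule on 7]
9. ~r, w0   [~|-rule on 7]
10. ~q, w1   [<>-rule on 2: fresh world w1, w0Rw1]
11. [](q -> (~p | r)), w2   [<>-rule on 4: fresh world w2, w0Rw2]
12. q -> (~p | r), w0   [[]-rule on 11 via w2Rw0]
13. q -> (~p | r), w2   [[]-rule on 11 via w2Rw2]
14. ~p | r, w0   [->-rule on 12 (branches; this branch)]
15. ~p | r, w2   [->-rule on 13 (branches; this branch)]
16. r, w0   [|-rule on 14 (branches; this branch)]
Accessibility: w0Rw0, w0Rw1, w0Rw2, w1Rw0, w1Rw1, w2Rw0, w2Rw2
Branch closes: r and ~r both at w0.
Every branch closes; the branch above is one of them.

Unsatisfiable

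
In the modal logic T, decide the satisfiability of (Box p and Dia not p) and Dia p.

1. (Box p and Dia not p) and Dia p, w0
2. Box p and Dia not p, w0
3. Dia p, w0
4. Box p, w0
5. Dia not p, w0
6. p, w0
7. p, w1
8. not p, w2
9. p, w2
Accessibility: w0Rw0, w0Rw1, w0Rw2, w1Rw1, w2Rw2
Branch closes: p and not p both at w2.
Every branch closes; the branch above is one of them.

No, unsatisfiable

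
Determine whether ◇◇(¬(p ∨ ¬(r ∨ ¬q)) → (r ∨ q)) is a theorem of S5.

Invalid (countermodel exists)

Tableau for the negation ¬◇◇(¬(p ∨ ¬(r ∨ ¬q)) → (r ∨ q)):
1. ¬◇◇(¬(p ∨ ¬(r ∨ ¬q)) → (r ∨ q)), 0
2. ¬◇(¬(p ∨ ¬(r ∨ ¬q)) → (r ∨ q)), 0
3. ¬(¬(p ∨ ¬(r ∨ ¬q)) → (r ∨ q)), 0
4. ¬(p ∨ ¬(r ∨ ¬q)), 0
5. ¬(r ∨ q), 0
6. ¬p, 0
7. r ∨ ¬q, 0
8. ¬r, 0
9. ¬q, 0
Accessibility: 0R0
The negation has an open branch (countermodel exists).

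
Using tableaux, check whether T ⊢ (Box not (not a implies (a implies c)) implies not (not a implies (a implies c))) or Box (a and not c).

Tableau for the negation not ((Box not (not a implies (a implies c)) implies not (not a implies (a implies c))) or Box (a and not c)):
1. not ((Box not (not a implies (a implies c)) implies not (not a implies (a implies c))) or Box (a and not c)), w0
2. not (Box not (not a implies (a implies c)) implies not (not a implies (a implies c))), w0
3. not Box (a and not c), w0
4. Box not (not a implies (a implies c)), w0
5. not a implies (a implies c), w0
6. not (not a implies (a implies c)), w0
7. not a, w0
8. not (a implies c), w0
9. a, w0
10. not c, w0
Accessibility: w0Rw0
Branch closes: a and not a both at w0.
All branches of the negation close; one closing branch shown above.

Valid in T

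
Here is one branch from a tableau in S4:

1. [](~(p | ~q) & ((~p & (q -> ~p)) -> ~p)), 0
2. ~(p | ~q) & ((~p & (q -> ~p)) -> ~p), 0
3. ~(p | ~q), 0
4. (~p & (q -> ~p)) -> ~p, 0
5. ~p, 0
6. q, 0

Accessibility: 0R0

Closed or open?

There is no literal clash: for every atom and world, at most one sign appears.

Open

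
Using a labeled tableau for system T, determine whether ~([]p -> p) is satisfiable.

1. ~([]p -> p), w0
2. []p, w0   [~->-rule on 1]
3. ~p, w0   [~->-rule on 1]
4. p, w0   [[]-rule on 2 via w0Rw0]
Accessibility: w0Rw0
Branch closes: p and ~p both at w0.
(One branch shown.) All branches close.

Unsatisfiable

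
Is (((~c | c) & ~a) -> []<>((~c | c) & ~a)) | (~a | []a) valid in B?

Tableau for the negation ~((((~c | c) & ~a) -> []<>((~c | c) & ~a)) | (~a | []a)):
1. ~((((~c | c) & ~a) -> []<>((~c | c) & ~a)) | (~a | []a)), 0
2. ~(((~c | c) & ~a) -> []<>((~c | c) & ~a)), 0
3. ~(~a | []a), 0
4. (~c | c) & ~a, 0
5. ~[]<>((~c | c) & ~a), 0
6. a, 0
7. ~[]a, 0
8. ~c | c, 0
9. ~a, 0
Accessibility: 0R0
Branch closes: a and ~a both at 0.
All branches of the negation close; one closing branch shown above.

Valid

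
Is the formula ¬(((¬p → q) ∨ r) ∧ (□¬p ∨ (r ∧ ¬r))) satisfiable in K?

Yes, satisfiable

1. ¬(((¬p → q) ∨ r) ∧ (□¬p ∨ (r ∧ ¬r))), 0
2. ¬(□¬p ∨ (r ∧ ¬r)), 0   [¬∧-rule on 1 (branches; this branch)]
3. ¬□¬p, 0   [¬∨-rule on 2]
4. ¬(r ∧ ¬r), 0   [¬∨-rule on 2]
5. r, 0   [¬∧-rule on 4 (branches; this branch)]
6. p, 1   [¬□-rule on 3: fresh world 1, 0R1]
Accessibility: 0R1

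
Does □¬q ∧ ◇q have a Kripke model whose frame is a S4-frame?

Unsatisfiable

1. □¬q ∧ ◇q, w0
2. □¬q, w0
3. ◇q, w0
4. ¬q, w0
5. q, w1
6. ¬q, w1
Accessibility: w0Rw0, w0Rw1, w1Rw1
Branch closes: q and ¬q both at w1.
All branches of the tableau close; one closing branch shown above.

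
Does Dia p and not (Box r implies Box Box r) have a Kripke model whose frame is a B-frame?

1. Dia p and not (Box r implies Box Box r), w0
2. Dia p, w0   [and-rule on 1]
3. not (Box r implies Box Box r), w0   [and-rule on 1]
4. Box r, w0   [neg-implies-rule on 3]
5. not Box Box r, w0   [neg-implies-rule on 3]
6. r, w0   [Box-rule on 4 via w0Rw0]
7. p, w1   [Dia-rule on 2: fresh world w1, w0Rw1]
8. r, w1   [Box-rule on 4 via w0Rw1]
9. not Box r, w2   [neg-Box-rule on 5: fresh world w2, w0Rw2]
10. r, w2   [Box-rule on 4 via w0Rw2]
11. not r, w3   [neg-Box-rule on 9: fresh world w3, w2Rw3]
Accessibility: w0Rw0, w0Rw1, w0Rw2, w1Rw0, w1Rw1, w2Rw0, w2Rw2, w2Rw3, w3Rw2, w3Rw3

Yes, satisfiable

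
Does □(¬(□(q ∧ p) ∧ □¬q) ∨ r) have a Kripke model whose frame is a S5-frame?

Satisfiable (open branch found)

1. □(¬(□(q ∧ p) ∧ □¬q) ∨ r), 0
2. ¬(□(q ∧ p) ∧ □¬q) ∨ r, 0
3. r, 0
Accessibility: 0R0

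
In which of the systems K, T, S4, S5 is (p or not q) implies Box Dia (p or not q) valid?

S5-tableau for the negation not ((p or not q) implies Box Dia (p or not q)):
1. not ((p or not q) implies Box Dia (p or not q)), 0
2. p or not q, 0   [neg-implies-rule on 1]
3. not Box Dia (p or not q), 0   [neg-implies-rule on 1]
4. not q, 0   [or-rule on 2 (branches; this branch)]
5. not Dia (p or not q), 1   [neg-Box-rule on 3: fresh world 1, 0R1]
6. not (p or not q), 0   [neg-Dia-rule on 5 via 1R0]
7. not p, 0   [neg-or-rule on 6]
8. q, 0   [neg-or-rule on 6]
Accessibility: 0R0, 0R1, 1R0, 1R1
Branch closes: q and not q both at 0.
Every branch closes (one shown): valid in S5.
S4-tableau for the negation not ((p or not q) implies Box Dia (p or not q)):
1. not ((p or not q) implies Box Dia (p or not q)), 0
2. p or not q, 0   [neg-implies-rule on 1]
3. not Box Dia (p or not q), 0   [neg-implies-rule on 1]
4. not q, 0   [or-rule on 2 (branches; this branch)]
5. not Dia (p or not q), 1   [neg-Box-rule on 3: fresh world 1, 0R1]
6. not (p or not q), 1   [neg-Dia-rule on 5 via 1R1]
7. not p, 1   [neg-or-rule on 6]
8. q, 1   [neg-or-rule on 6]
Accessibility: 0R0, 0R1, 1R1
Complete open branch: countermodel on an S4-frame, so not valid in S4, nor in K, T (the same frame is also a K-frame and a T-frame).

S5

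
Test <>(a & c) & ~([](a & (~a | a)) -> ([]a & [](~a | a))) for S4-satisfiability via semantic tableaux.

1. <>(a & c) & ~([](a & (~a | a)) -> ([]a & [](~a | a))), w0
2. <>(a & c), w0
3. ~([](a & (~a | a)) -> ([]a & [](~a | a))), w0
4. [](a & (~a | a)), w0
5. ~([]a & [](~a | a)), w0
6. a & (~a | a), w0
7. a, w0
8. ~a | a, w0
9. ~[]a, w0
10. a & c, w1
11. a, w1
12. c, w1
13. a & (~a | a), w1
14. ~a | a, w1
15. ~a, w2
16. a & (~a | a), w2
17. a, w2
18. ~a | a, w2
Accessibility: w0Rw0, w0Rw1, w0Rw2, w1Rw1, w2Rw2
Branch closes: a and ~a both at w2.
All branches of the tableau close; one closing branch shown above.

Unsatisfiable (every branch closes)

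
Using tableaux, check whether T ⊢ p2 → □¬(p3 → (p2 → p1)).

Tableau for the negation ¬(p2 → □¬(p3 → (p2 → p1))):
1. ¬(p2 → □¬(p3 → (p2 → p1))), u
2. p2, u   [¬→-rule on 1]
3. ¬□¬(p3 → (p2 → p1)), u   [¬→-rule on 1]
4. p3 → (p2 → p1), v   [¬□-rule on 3: fresh world v, uRv]
5. p2 → p1, v   [→-rule on 4 (branches; this branch)]
6. p1, v   [→-rule on 5 (branches; this branch)]
Accessibility: uRu, uRv, vRv
The negation has an open branch (countermodel exists).

Not valid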